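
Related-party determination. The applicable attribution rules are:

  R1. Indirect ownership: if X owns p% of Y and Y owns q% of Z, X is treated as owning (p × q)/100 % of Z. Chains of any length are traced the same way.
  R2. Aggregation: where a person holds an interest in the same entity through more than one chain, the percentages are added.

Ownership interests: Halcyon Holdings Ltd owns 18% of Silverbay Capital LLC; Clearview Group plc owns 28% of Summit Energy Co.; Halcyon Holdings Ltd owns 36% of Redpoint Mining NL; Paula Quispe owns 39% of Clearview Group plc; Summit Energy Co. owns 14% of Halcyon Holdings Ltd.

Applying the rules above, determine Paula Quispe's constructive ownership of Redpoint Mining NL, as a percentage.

0.550368%

Chain via Clearview Group plc → Summit Energy Co. → Halcyon Holdings Ltd (R1): 39% × 28% × 14% × 36% = 0.550368% of Redpoint Mining NL.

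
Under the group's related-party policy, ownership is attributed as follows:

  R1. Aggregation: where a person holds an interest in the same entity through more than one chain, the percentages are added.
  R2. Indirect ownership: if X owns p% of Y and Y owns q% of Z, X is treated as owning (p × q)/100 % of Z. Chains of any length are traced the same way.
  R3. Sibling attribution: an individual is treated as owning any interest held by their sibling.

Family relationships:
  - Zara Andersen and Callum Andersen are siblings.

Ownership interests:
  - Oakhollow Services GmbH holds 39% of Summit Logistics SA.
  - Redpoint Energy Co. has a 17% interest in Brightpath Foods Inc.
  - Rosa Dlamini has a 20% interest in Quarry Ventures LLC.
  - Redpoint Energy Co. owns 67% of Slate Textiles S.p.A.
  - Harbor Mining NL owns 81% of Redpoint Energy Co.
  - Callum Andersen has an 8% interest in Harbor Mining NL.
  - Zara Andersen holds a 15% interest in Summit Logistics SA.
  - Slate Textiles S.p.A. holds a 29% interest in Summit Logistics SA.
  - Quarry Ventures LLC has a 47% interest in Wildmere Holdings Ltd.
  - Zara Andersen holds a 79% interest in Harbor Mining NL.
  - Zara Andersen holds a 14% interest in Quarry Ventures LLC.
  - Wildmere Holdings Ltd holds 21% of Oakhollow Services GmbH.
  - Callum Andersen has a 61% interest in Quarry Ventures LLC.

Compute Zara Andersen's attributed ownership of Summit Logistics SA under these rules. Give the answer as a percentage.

31.579296%

By sibling attribution (R3), Zara Andersen is treated as also owning Callum Andersen's interest in Harbor Mining NL, giving 79% + 8% = 87%.
By sibling attribution (R3), Zara Andersen is treated as also owning Callum Andersen's interest in Quarry Ventures LLC, giving 14% + 61% = 75%.
Chain via Harbor Mining NL → Redpoint Energy Co. → Slate Textiles S.p.A. (R2): 87% × 81% × 67% × 29% = 13.692321% of Summit Logistics SA.
Chain via Quarry Ventures LLC → Wildmere Holdings Ltd → Oakhollow Services GmbH (R2): 75% × 47% × 21% × 39% = 2.886975% of Summit Logistics SA.
Direct interest in Summit Logistics SA: 15%.
Aggregating (R1): 13.692321% + 2.886975% + 15% = 31.579296%.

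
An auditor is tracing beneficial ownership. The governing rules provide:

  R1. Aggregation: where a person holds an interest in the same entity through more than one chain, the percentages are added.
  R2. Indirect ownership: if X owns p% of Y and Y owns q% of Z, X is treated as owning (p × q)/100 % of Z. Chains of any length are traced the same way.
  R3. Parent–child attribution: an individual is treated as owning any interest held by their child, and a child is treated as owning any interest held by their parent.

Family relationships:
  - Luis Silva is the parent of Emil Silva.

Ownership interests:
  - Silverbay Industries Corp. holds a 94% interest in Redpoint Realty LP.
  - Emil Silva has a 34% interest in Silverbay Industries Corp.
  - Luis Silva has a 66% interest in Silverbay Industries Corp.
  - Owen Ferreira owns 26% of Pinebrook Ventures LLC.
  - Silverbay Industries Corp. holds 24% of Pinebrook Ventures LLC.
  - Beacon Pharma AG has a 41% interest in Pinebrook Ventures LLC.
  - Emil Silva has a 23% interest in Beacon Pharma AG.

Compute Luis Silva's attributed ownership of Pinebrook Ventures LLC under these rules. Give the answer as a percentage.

By parent–child attribution (R3), Luis Silva is treated as also owning Emil Silva's interest in Silverbay Industries Corp, giving 66% + 34% = 100%.
By parent–child attribution (R3), Luis Silva is treated as owning Emil Silva's 23% interest in Beacon Pharma AG.
Chain via Silverbay Industries Corp. (R2): 100% × 24% = 24% of Pinebrook Ventures LLC.
Chain via Beacon Pharma AG (R2): 23% × 41% = 9.43% of Pinebrook Ventures LLC.
Aggregating (R1): 24% + 9.43% = 33.43%.

33.43%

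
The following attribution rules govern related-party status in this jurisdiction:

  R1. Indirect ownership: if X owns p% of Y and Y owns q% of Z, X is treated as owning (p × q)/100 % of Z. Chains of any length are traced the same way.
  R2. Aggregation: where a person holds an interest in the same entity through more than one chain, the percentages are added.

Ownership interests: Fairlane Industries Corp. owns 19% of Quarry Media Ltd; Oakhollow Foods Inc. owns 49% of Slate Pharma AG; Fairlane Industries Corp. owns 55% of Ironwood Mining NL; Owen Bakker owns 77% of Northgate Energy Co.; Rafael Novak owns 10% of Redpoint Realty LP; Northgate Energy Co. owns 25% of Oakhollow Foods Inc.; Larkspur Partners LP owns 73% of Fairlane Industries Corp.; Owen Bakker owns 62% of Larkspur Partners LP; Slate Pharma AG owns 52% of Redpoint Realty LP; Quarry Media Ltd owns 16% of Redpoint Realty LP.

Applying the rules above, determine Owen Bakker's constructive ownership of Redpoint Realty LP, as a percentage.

6.280804%

Chain via Northgate Energy Co. → Oakhollow Foods Inc. → Slate Pharma AG (R1): 77% × 25% × 49% × 52% = 4.9049% of Redpoint Realty LP.
Chain via Larkspur Partners LP → Fairlane Industries Corp. → Quarry Media Ltd (R1): 62% × 73% × 19% × 16% = 1.375904% of Redpoint Realty LP.
Aggregating (R2): 4.9049% + 1.375904% = 6.280804%.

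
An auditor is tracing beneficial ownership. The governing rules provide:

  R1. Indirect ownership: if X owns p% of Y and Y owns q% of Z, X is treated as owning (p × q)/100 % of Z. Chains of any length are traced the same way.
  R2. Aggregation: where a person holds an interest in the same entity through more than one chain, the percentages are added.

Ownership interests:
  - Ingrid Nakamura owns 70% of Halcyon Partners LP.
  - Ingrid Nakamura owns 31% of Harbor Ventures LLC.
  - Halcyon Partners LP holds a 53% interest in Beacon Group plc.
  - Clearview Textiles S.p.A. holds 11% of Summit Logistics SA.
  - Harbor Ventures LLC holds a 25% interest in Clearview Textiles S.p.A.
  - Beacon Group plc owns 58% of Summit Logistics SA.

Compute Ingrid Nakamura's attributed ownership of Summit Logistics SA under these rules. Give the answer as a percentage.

22.3705%

Chain via Halcyon Partners LP → Beacon Group plc (R1): 70% × 53% × 58% = 21.518% of Summit Logistics SA.
Chain via Harbor Ventures LLC → Clearview Textiles S.p.A. (R1): 31% × 25% × 11% = 0.8525% of Summit Logistics SA.
Aggregating (R2): 21.518% + 0.8525% = 22.3705%.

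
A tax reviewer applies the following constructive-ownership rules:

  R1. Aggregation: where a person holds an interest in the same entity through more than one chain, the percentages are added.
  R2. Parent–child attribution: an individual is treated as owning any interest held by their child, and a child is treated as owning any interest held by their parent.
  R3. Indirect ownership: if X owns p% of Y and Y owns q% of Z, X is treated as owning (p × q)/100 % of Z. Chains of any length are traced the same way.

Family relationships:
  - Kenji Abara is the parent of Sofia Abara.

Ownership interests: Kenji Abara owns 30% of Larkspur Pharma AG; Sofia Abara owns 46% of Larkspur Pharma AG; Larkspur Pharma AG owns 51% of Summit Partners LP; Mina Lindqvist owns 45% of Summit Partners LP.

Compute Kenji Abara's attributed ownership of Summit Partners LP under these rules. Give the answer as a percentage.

38.76%

By parent–child attribution (R2), Kenji Abara is treated as also owning Sofia Abara's interest in Larkspur Pharma AG, giving 30% + 46% = 76%.
Chain via Larkspur Pharma AG (R3): 76% × 51% = 38.76% of Summit Partners LP.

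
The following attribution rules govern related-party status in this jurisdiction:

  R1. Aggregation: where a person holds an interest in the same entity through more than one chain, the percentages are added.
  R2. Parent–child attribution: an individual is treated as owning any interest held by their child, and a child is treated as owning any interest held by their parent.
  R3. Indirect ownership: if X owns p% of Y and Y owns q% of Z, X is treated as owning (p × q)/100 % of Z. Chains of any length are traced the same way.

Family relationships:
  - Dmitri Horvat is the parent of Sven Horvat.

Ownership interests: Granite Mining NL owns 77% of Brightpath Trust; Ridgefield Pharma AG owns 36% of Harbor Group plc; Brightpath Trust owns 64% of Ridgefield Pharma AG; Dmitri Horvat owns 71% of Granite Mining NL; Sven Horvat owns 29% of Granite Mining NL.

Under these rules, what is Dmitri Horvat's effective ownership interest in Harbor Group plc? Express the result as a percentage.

17.7408%

By parent–child attribution (R2), Dmitri Horvat is treated as also owning Sven Horvat's interest in Granite Mining NL, giving 71% + 29% = 100%.
Chain via Granite Mining NL → Brightpath Trust → Ridgefield Pharma AG (R3): 100% × 77% × 64% × 36% = 17.7408% of Harbor Group plc.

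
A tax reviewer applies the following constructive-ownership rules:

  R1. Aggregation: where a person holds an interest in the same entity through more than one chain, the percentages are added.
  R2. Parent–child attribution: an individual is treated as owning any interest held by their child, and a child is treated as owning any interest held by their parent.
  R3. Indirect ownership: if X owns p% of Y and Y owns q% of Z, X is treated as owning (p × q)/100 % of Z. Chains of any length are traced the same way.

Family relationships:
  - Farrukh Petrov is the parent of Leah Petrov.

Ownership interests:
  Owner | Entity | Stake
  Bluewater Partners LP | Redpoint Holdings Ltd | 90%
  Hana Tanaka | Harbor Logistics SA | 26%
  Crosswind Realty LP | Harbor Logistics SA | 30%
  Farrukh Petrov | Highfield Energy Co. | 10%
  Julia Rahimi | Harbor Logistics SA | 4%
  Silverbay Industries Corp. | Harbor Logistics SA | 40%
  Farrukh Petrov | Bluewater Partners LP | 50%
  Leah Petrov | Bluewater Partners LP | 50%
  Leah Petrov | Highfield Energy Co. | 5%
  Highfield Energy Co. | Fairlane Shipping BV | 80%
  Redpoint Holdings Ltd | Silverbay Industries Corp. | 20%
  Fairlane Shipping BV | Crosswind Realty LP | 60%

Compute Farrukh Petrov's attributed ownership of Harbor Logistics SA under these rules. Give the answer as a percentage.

By parent–child attribution (R2), Farrukh Petrov is treated as also owning Leah Petrov's interest in Bluewater Partners LP, giving 50% + 50% = 100%.
By parent–child attribution (R2), Farrukh Petrov is treated as also owning Leah Petrov's interest in Highfield Energy Co, giving 10% + 5% = 15%.
Chain via Bluewater Partners LP → Redpoint Holdings Ltd → Silverbay Industries Corp. (R3): 100% × 90% × 20% × 40% = 7.2% of Harbor Logistics SA.
Chain via Highfield Energy Co. → Fairlane Shipping BV → Crosswind Realty LP (R3): 15% × 80% × 60% × 30% = 2.16% of Harbor Logistics SA.
Aggregating (R1): 7.2% + 2.16% = 9.36%.

9.36%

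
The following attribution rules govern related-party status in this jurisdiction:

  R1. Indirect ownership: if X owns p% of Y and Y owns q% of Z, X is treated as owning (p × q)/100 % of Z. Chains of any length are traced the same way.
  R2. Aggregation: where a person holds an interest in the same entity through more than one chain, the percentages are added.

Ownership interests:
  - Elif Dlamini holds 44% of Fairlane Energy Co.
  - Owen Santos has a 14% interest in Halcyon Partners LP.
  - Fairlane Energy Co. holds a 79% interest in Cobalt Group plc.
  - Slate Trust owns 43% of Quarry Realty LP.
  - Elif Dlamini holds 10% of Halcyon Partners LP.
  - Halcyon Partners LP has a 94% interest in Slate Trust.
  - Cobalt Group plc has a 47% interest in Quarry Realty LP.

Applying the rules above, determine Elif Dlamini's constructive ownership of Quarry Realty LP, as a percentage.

Chain via Halcyon Partners LP → Slate Trust (R1): 10% × 94% × 43% = 4.042% of Quarry Realty LP.
Chain via Fairlane Energy Co. → Cobalt Group plc (R1): 44% × 79% × 47% = 16.3372% of Quarry Realty LP.
Aggregating (R2): 4.042% + 16.3372% = 20.3792%.

20.3792%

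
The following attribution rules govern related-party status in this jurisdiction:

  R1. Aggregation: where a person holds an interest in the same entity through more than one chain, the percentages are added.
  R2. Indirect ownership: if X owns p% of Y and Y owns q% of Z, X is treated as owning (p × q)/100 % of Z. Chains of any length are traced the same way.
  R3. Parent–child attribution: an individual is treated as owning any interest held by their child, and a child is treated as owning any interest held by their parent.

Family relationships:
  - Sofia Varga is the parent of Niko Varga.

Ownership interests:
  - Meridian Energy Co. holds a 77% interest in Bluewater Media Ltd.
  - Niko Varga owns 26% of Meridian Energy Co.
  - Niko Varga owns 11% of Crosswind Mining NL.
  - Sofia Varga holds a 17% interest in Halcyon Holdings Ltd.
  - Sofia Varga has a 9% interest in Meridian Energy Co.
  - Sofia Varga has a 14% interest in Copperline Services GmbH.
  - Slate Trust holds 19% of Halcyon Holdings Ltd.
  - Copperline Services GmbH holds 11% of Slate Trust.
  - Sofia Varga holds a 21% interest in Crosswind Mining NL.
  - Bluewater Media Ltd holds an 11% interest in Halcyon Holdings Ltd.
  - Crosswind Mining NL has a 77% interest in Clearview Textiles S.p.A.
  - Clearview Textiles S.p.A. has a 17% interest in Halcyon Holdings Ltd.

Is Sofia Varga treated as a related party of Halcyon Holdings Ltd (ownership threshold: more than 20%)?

By parent–child attribution (R3), Sofia Varga is treated as also owning Niko Varga's interest in Crosswind Mining NL, giving 21% + 11% = 32%.
By parent–child attribution (R3), Sofia Varga is treated as also owning Niko Varga's interest in Meridian Energy Co, giving 9% + 26% = 35%.
Chain via Crosswind Mining NL → Clearview Textiles S.p.A. (R2): 32% × 77% × 17% = 4.1888% of Halcyon Holdings Ltd.
Chain via Meridian Energy Co. → Bluewater Media Ltd (R2): 35% × 77% × 11% = 2.9645% of Halcyon Holdings Ltd.
Chain via Copperline Services GmbH → Slate Trust (R2): 14% × 11% × 19% = 0.2926% of Halcyon Holdings Ltd.
Direct interest in Halcyon Holdings Ltd: 17%.
Aggregating (R1): 4.1888% + 2.9645% + 0.2926% + 17% = 24.4459%.
24.4459% exceeds the 20% threshold, so Sofia is a related party to Halcyon Holdings Ltd.

Yes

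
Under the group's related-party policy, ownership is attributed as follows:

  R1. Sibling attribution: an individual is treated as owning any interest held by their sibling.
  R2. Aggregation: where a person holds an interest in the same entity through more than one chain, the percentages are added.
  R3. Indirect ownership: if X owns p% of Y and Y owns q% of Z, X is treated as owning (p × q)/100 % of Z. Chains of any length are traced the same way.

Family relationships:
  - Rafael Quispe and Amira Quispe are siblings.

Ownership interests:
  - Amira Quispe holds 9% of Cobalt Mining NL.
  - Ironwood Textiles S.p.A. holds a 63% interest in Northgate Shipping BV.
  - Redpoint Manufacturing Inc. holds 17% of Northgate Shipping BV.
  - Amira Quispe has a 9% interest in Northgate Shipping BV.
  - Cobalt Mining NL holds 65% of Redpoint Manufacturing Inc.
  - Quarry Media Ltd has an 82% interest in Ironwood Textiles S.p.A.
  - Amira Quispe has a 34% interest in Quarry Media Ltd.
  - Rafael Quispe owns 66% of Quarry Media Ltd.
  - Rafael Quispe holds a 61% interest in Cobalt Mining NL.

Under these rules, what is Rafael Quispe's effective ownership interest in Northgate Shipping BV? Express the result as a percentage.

68.395%

By sibling attribution (R1), Rafael Quispe is treated as also owning Amira Quispe's interest in Quarry Media Ltd, giving 66% + 34% = 100%.
By sibling attribution (R1), Rafael Quispe is treated as also owning Amira Quispe's interest in Cobalt Mining NL, giving 61% + 9% = 70%.
By sibling attribution (R1), Rafael Quispe is treated as owning Amira Quispe's 9% interest in Northgate Shipping BV.
Chain via Quarry Media Ltd → Ironwood Textiles S.p.A. (R3): 100% × 82% × 63% = 51.66% of Northgate Shipping BV.
Chain via Cobalt Mining NL → Redpoint Manufacturing Inc. (R3): 70% × 65% × 17% = 7.735% of Northgate Shipping BV.
Direct interest in Northgate Shipping BV: 9%.
Aggregating (R2): 51.66% + 7.735% + 9% = 68.395%.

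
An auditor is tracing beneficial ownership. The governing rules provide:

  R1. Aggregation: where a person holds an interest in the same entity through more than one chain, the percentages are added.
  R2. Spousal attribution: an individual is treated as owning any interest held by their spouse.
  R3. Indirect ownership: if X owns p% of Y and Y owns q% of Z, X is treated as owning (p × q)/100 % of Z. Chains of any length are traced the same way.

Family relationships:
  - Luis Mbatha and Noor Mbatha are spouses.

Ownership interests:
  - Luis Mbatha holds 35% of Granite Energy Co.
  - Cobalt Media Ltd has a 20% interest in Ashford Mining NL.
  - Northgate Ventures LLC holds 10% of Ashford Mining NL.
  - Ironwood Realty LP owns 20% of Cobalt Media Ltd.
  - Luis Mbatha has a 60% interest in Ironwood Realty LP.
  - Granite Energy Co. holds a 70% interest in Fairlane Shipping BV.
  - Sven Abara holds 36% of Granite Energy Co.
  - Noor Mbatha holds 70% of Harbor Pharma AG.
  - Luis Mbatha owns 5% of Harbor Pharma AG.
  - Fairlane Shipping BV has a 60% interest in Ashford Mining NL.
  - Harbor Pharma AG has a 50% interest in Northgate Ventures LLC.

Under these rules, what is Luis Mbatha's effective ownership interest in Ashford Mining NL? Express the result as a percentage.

By spousal attribution (R2), Luis Mbatha is treated as also owning Noor Mbatha's interest in Harbor Pharma AG, giving 5% + 70% = 75%.
Chain via Ironwood Realty LP → Cobalt Media Ltd (R3): 60% × 20% × 20% = 2.4% of Ashford Mining NL.
Chain via Granite Energy Co. → Fairlane Shipping BV (R3): 35% × 70% × 60% = 14.7% of Ashford Mining NL.
Chain via Harbor Pharma AG → Northgate Ventures LLC (R3): 75% × 50% × 10% = 3.75% of Ashford Mining NL.
Aggregating (R1): 2.4% + 14.7% + 3.75% = 20.85%.

20.85%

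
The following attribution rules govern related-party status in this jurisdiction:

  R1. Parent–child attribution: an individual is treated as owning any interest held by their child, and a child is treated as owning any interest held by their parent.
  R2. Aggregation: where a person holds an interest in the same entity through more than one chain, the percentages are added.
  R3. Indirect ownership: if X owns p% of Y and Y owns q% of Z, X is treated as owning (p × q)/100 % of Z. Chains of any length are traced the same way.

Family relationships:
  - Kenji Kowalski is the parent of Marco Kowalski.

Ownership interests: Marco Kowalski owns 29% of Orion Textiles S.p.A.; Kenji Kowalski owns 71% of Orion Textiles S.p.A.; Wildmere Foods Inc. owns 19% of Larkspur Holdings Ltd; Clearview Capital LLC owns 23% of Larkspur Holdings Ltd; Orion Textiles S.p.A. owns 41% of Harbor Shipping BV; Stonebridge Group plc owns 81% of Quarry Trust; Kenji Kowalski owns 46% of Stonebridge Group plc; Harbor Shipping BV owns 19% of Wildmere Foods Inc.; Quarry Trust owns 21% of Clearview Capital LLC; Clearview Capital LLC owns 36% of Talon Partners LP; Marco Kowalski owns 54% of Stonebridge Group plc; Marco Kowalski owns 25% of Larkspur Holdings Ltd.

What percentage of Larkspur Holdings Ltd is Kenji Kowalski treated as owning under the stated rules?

30.3924%

By parent–child attribution (R1), Kenji Kowalski is treated as also owning Marco Kowalski's interest in Orion Textiles S.p.A, giving 71% + 29% = 100%.
By parent–child attribution (R1), Kenji Kowalski is treated as also owning Marco Kowalski's interest in Stonebridge Group plc, giving 46% + 54% = 100%.
By parent–child attribution (R1), Kenji Kowalski is treated as owning Marco Kowalski's 25% interest in Larkspur Holdings Ltd.
Chain via Orion Textiles S.p.A. → Harbor Shipping BV → Wildmere Foods Inc. (R3): 100% × 41% × 19% × 19% = 1.4801% of Larkspur Holdings Ltd.
Chain via Stonebridge Group plc → Quarry Trust → Clearview Capital LLC (R3): 100% × 81% × 21% × 23% = 3.9123% of Larkspur Holdings Ltd.
Direct interest in Larkspur Holdings Ltd: 25%.
Aggregating (R2): 1.4801% + 3.9123% + 25% = 30.3924%.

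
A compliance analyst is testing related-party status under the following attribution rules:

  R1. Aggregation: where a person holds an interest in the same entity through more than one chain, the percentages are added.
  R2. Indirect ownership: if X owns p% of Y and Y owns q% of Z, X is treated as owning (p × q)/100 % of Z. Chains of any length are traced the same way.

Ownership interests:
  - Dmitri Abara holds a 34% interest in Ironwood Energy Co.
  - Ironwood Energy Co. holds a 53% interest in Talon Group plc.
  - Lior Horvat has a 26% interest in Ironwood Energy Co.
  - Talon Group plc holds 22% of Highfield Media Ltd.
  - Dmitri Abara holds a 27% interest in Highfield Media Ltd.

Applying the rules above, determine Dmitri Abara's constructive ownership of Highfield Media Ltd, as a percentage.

30.9644%

Chain via Ironwood Energy Co. → Talon Group plc (R2): 34% × 53% × 22% = 3.9644% of Highfield Media Ltd.
Direct interest in Highfield Media Ltd: 27%.
Aggregating (R1): 3.9644% + 27% = 30.9644%.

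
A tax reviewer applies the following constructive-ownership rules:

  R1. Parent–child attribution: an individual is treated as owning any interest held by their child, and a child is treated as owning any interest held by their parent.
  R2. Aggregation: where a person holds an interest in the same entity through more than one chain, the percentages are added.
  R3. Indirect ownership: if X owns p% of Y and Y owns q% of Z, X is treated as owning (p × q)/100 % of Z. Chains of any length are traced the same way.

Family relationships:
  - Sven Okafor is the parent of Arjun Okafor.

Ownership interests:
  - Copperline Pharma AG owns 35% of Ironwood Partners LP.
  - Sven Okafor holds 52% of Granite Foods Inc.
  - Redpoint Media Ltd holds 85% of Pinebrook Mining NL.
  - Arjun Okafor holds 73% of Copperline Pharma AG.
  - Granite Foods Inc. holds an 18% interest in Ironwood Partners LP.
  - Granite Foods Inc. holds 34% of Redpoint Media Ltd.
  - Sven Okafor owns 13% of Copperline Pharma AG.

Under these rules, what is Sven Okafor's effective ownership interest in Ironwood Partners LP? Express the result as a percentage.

39.46%

By parent–child attribution (R1), Sven Okafor is treated as also owning Arjun Okafor's interest in Copperline Pharma AG, giving 13% + 73% = 86%.
Chain via Copperline Pharma AG (R3): 86% × 35% = 30.1% of Ironwood Partners LP.
Chain via Granite Foods Inc. (R3): 52% × 18% = 9.36% of Ironwood Partners LP.
Aggregating (R2): 30.1% + 9.36% = 39.46%.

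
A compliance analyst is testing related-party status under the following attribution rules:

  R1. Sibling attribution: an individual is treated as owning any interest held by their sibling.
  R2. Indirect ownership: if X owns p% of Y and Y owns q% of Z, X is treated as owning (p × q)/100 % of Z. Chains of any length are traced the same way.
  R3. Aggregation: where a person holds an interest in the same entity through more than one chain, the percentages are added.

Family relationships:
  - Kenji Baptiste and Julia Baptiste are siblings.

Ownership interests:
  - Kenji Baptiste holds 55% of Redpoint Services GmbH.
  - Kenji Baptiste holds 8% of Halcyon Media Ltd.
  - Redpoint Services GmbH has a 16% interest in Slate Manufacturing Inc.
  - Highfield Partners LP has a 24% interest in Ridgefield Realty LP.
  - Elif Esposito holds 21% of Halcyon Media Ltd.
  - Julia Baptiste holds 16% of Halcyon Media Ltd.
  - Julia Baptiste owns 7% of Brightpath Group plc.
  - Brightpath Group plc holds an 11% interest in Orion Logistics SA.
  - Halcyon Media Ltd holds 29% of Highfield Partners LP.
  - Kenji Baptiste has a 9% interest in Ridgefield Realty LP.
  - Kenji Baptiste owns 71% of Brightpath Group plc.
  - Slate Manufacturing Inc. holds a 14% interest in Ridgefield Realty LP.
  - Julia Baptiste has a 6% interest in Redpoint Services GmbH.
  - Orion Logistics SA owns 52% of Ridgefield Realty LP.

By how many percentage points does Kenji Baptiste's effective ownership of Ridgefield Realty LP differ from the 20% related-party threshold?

By sibling attribution (R1), Kenji Baptiste is treated as also owning Julia Baptiste's interest in Redpoint Services GmbH, giving 55% + 6% = 61%.
By sibling attribution (R1), Kenji Baptiste is treated as also owning Julia Baptiste's interest in Brightpath Group plc, giving 71% + 7% = 78%.
By sibling attribution (R1), Kenji Baptiste is treated as also owning Julia Baptiste's interest in Halcyon Media Ltd, giving 8% + 16% = 24%.
Chain via Redpoint Services GmbH → Slate Manufacturing Inc. (R2): 61% × 16% × 14% = 1.3664% of Ridgefield Realty LP.
Chain via Brightpath Group plc → Orion Logistics SA (R2): 78% × 11% × 52% = 4.4616% of Ridgefield Realty LP.
Chain via Halcyon Media Ltd → Highfield Partners LP (R2): 24% × 29% × 24% = 1.6704% of Ridgefield Realty LP.
Direct interest in Ridgefield Realty LP: 9%.
Aggregating (R3): 1.3664% + 4.4616% + 1.6704% + 9% = 16.4984%.
16.4984% falls short of the 20% threshold by 3.5016 percentage points.

3.5016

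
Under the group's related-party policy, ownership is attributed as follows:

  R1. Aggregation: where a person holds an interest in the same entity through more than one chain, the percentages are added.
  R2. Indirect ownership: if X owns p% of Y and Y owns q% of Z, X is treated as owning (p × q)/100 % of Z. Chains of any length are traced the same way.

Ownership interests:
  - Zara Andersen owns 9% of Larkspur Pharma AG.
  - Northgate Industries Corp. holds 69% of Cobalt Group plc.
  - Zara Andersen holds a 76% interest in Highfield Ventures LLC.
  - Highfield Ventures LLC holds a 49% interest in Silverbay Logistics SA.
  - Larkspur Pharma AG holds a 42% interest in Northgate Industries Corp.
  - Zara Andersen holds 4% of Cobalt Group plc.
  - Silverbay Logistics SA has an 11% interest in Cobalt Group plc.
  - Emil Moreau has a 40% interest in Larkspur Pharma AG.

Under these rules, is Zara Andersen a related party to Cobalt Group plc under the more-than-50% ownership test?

No

Chain via Larkspur Pharma AG → Northgate Industries Corp. (R2): 9% × 42% × 69% = 2.6082% of Cobalt Group plc.
Chain via Highfield Ventures LLC → Silverbay Logistics SA (R2): 76% × 49% × 11% = 4.0964% of Cobalt Group plc.
Direct interest in Cobalt Group plc: 4%.
Aggregating (R1): 2.6082% + 4.0964% + 4% = 10.7046%.
10.7046% does not exceed the 50% threshold, so Zara is not a related party to Cobalt Group plc.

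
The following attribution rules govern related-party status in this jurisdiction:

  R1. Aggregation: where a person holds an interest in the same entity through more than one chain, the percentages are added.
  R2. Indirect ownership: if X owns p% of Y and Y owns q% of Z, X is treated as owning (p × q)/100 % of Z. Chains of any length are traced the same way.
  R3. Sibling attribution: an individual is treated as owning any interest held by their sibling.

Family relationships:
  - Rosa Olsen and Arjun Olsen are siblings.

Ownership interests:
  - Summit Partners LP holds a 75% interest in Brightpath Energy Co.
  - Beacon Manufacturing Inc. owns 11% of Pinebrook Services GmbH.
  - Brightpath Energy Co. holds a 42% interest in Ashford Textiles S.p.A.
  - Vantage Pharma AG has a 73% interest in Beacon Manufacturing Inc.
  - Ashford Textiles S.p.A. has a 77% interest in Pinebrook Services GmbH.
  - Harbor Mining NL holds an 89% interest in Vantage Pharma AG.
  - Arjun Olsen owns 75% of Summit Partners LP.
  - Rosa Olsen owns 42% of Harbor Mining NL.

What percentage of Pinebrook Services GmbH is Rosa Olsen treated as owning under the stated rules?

By sibling attribution (R3), Rosa Olsen is treated as owning Arjun Olsen's 75% interest in Summit Partners LP.
Chain via Harbor Mining NL → Vantage Pharma AG → Beacon Manufacturing Inc. (R2): 42% × 89% × 73% × 11% = 3.001614% of Pinebrook Services GmbH.
Chain via Summit Partners LP → Brightpath Energy Co. → Ashford Textiles S.p.A. (R2): 75% × 75% × 42% × 77% = 18.19125% of Pinebrook Services GmbH.
Aggregating (R1): 3.001614% + 18.19125% = 21.192864%.

21.192864%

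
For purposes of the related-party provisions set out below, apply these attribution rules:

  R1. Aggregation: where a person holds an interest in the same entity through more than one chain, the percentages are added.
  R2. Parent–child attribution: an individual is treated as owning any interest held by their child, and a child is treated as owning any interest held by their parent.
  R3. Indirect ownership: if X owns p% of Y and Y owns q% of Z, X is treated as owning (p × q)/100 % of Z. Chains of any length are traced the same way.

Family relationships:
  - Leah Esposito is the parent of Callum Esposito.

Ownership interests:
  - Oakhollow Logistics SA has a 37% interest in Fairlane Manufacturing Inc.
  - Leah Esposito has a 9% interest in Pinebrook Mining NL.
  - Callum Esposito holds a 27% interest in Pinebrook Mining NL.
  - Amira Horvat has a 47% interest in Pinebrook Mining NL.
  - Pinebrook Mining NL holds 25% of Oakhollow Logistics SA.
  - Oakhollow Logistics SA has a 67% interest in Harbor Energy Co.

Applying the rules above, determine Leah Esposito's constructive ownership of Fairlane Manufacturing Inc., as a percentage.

3.33%

By parent–child attribution (R2), Leah Esposito is treated as also owning Callum Esposito's interest in Pinebrook Mining NL, giving 9% + 27% = 36%.
Chain via Pinebrook Mining NL → Oakhollow Logistics SA (R3): 36% × 25% × 37% = 3.33% of Fairlane Manufacturing Inc.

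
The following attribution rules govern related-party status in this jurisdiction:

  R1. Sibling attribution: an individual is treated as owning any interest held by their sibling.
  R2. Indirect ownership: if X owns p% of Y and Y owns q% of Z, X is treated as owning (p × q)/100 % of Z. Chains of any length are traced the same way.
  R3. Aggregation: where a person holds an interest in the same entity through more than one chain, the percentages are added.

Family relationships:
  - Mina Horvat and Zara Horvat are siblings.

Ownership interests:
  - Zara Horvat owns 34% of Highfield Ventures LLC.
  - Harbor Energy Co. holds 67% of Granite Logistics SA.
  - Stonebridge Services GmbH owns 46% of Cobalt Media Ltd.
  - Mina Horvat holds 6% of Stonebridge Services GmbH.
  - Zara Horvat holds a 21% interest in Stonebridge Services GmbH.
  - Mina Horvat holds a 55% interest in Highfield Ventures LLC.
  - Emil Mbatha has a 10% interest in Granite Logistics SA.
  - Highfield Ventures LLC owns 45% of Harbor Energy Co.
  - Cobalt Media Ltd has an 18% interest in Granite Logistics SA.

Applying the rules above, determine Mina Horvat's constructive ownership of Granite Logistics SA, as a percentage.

By sibling attribution (R1), Mina Horvat is treated as also owning Zara Horvat's interest in Highfield Ventures LLC, giving 55% + 34% = 89%.
By sibling attribution (R1), Mina Horvat is treated as also owning Zara Horvat's interest in Stonebridge Services GmbH, giving 6% + 21% = 27%.
Chain via Highfield Ventures LLC → Harbor Energy Co. (R2): 89% × 45% × 67% = 26.8335% of Granite Logistics SA.
Chain via Stonebridge Services GmbH → Cobalt Media Ltd (R2): 27% × 46% × 18% = 2.2356% of Granite Logistics SA.
Aggregating (R3): 26.8335% + 2.2356% = 29.0691%.

29.0691%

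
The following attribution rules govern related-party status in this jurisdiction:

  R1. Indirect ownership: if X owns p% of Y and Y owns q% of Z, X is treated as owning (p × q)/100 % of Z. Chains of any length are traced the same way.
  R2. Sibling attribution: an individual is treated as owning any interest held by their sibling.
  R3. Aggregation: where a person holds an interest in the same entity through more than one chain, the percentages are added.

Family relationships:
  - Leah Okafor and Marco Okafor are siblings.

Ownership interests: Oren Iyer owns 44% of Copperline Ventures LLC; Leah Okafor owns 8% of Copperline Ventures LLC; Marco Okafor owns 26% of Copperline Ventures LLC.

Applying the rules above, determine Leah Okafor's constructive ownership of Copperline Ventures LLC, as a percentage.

By sibling attribution (R2), Leah Okafor is treated as also owning Marco Okafor's interest in Copperline Ventures LLC, giving 8% + 26% = 34%.
Direct interest in Copperline Ventures LLC: 34%.

34%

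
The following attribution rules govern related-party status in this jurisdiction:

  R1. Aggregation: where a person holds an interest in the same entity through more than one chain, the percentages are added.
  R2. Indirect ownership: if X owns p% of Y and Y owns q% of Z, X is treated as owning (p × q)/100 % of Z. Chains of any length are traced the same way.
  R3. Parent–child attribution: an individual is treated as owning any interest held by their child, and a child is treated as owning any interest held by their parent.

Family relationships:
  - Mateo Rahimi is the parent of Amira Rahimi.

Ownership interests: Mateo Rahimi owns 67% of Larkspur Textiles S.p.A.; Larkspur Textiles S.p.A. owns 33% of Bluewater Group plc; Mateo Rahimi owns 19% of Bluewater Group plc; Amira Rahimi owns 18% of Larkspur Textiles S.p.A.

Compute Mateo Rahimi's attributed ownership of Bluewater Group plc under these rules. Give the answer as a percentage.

47.05%

By parent–child attribution (R3), Mateo Rahimi is treated as also owning Amira Rahimi's interest in Larkspur Textiles S.p.A, giving 67% + 18% = 85%.
Chain via Larkspur Textiles S.p.A. (R2): 85% × 33% = 28.05% of Bluewater Group plc.
Direct interest in Bluewater Group plc: 19%.
Aggregating (R1): 28.05% + 19% = 47.05%.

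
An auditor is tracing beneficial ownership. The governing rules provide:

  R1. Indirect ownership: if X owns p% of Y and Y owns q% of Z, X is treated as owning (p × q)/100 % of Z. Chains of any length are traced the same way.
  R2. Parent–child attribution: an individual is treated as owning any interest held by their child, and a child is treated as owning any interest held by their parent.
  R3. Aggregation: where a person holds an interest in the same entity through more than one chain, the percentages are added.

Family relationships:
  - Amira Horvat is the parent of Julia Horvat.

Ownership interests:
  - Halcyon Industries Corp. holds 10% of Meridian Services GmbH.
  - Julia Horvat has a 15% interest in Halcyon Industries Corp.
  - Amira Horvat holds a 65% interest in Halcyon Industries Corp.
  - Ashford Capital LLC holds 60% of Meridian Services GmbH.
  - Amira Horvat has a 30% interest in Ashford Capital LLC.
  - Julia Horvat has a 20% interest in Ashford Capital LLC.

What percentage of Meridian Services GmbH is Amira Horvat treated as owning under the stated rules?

38%

By parent–child attribution (R2), Amira Horvat is treated as also owning Julia Horvat's interest in Ashford Capital LLC, giving 30% + 20% = 50%.
By parent–child attribution (R2), Amira Horvat is treated as also owning Julia Horvat's interest in Halcyon Industries Corp, giving 65% + 15% = 80%.
Chain via Ashford Capital LLC (R1): 50% × 60% = 30% of Meridian Services GmbH.
Chain via Halcyon Industries Corp. (R1): 80% × 10% = 8% of Meridian Services GmbH.
Aggregating (R3): 30% + 8% = 38%.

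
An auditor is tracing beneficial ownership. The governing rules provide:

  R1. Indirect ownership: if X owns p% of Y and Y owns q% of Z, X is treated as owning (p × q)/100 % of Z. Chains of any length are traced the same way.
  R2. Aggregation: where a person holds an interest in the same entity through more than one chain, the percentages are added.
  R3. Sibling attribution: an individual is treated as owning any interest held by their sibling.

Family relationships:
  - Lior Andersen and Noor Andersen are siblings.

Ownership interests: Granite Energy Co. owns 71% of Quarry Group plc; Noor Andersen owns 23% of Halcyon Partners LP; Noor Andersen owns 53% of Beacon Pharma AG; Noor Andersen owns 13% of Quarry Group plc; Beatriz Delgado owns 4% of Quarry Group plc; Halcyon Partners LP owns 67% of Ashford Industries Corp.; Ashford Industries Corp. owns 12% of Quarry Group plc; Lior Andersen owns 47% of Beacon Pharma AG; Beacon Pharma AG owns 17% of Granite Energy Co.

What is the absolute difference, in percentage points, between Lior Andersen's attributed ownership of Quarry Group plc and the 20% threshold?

By sibling attribution (R3), Lior Andersen is treated as also owning Noor Andersen's interest in Beacon Pharma AG, giving 47% + 53% = 100%.
By sibling attribution (R3), Lior Andersen is treated as owning Noor Andersen's 23% interest in Halcyon Partners LP.
By sibling attribution (R3), Lior Andersen is treated as owning Noor Andersen's 13% interest in Quarry Group plc.
Chain via Beacon Pharma AG → Granite Energy Co. (R1): 100% × 17% × 71% = 12.07% of Quarry Group plc.
Chain via Halcyon Partners LP → Ashford Industries Corp. (R1): 23% × 67% × 12% = 1.8492% of Quarry Group plc.
Direct interest in Quarry Group plc: 13%.
Aggregating (R2): 12.07% + 1.8492% + 13% = 26.9192%.
26.9192% exceeds the 20% threshold by 6.9192 percentage points.

6.9192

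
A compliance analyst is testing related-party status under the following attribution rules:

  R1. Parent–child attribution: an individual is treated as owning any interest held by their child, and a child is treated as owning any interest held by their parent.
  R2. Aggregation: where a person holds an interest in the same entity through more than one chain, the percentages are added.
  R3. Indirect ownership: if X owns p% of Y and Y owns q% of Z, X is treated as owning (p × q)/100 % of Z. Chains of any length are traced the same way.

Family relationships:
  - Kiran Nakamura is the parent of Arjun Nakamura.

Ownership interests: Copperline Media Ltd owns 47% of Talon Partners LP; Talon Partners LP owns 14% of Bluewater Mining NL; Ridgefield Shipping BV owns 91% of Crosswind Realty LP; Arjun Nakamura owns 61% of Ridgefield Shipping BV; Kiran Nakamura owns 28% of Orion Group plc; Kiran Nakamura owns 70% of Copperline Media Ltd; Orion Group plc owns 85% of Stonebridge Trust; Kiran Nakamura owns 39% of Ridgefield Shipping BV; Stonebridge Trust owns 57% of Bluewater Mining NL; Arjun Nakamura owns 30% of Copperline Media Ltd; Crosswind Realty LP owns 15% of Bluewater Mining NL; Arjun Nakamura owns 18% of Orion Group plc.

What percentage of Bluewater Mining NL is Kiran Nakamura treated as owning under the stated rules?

42.517%

By parent–child attribution (R1), Kiran Nakamura is treated as also owning Arjun Nakamura's interest in Orion Group plc, giving 28% + 18% = 46%.
By parent–child attribution (R1), Kiran Nakamura is treated as also owning Arjun Nakamura's interest in Ridgefield Shipping BV, giving 39% + 61% = 100%.
By parent–child attribution (R1), Kiran Nakamura is treated as also owning Arjun Nakamura's interest in Copperline Media Ltd, giving 70% + 30% = 100%.
Chain via Orion Group plc → Stonebridge Trust (R3): 46% × 85% × 57% = 22.287% of Bluewater Mining NL.
Chain via Ridgefield Shipping BV → Crosswind Realty LP (R3): 100% × 91% × 15% = 13.65% of Bluewater Mining NL.
Chain via Copperline Media Ltd → Talon Partners LP (R3): 100% × 47% × 14% = 6.58% of Bluewater Mining NL.
Aggregating (R2): 22.287% + 13.65% + 6.58% = 42.517%.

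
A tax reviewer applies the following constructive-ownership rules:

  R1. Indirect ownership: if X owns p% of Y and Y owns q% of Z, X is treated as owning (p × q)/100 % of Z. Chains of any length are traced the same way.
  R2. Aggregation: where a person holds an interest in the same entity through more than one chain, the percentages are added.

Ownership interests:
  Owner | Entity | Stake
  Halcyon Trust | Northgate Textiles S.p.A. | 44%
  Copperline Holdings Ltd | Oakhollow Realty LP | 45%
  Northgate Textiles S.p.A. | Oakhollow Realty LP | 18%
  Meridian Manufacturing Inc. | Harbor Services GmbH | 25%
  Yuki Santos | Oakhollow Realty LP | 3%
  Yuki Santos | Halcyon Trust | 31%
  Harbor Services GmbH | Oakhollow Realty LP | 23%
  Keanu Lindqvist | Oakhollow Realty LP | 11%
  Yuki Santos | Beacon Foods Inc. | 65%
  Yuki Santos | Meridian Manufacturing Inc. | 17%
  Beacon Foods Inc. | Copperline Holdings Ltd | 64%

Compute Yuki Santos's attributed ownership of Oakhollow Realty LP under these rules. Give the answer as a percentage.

Chain via Meridian Manufacturing Inc. → Harbor Services GmbH (R1): 17% × 25% × 23% = 0.9775% of Oakhollow Realty LP.
Chain via Halcyon Trust → Northgate Textiles S.p.A. (R1): 31% × 44% × 18% = 2.4552% of Oakhollow Realty LP.
Chain via Beacon Foods Inc. → Copperline Holdings Ltd (R1): 65% × 64% × 45% = 18.72% of Oakhollow Realty LP.
Direct interest in Oakhollow Realty LP: 3%.
Aggregating (R2): 0.9775% + 2.4552% + 18.72% + 3% = 25.1527%.

25.1527%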